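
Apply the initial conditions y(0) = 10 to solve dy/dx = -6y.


General solution of y' = -6y is y = Ce^(-6x).
Apply y(0) = 10: C = 10.
Particular solution: y = 10e^(-6x).


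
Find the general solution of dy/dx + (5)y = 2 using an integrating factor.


P(x) = 5, Q(x) = 2; integrating factor μ = e^(5x).
(μ y)' = 2e^(5x) ⇒ μ y = (2/5)e^(5x) + C.
Divide by μ: y = 2/5 + Ce^(-5x).


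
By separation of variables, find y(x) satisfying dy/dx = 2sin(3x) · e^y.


Separate: e^(-y) dy = 2sin(3x) dx.
Integrate: -e^(-y) = -(2/3)cos(3x) + C₀.
Rearrange: e^(-y) = (2/3)cos(3x) + C.


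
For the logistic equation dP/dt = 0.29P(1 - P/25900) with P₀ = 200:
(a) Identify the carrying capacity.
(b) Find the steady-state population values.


Logistic ODE dP/dt = 0.29P(1 - P/25900) has equilibria where dP/dt = 0, i.e. P = 0 or P = 25900.
The coefficient (1 - P/K) = 0 when P = K, identifying K = 25900 as the carrying capacity.
(a) K = 25900; (b) equilibria P = 0 and P = 25900.


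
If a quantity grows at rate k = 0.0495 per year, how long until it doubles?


Exponential growth: P(t) = P₀ e^(0.0495t). Set P(t)/P₀ = 2: e^(0.0495t) = 2.
Solve: t = ln(2)/0.0495 ≈ 14.00 years.


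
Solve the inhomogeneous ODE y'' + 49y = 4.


Homogeneous part: r² + 49 = 0 ⇒ r = ±7i, so y_h = C₁cos(7x) + C₂sin(7x).
Try constant y_p = A; plug in: 49A = 4 ⇒ A = 4/49.
General solution: y = C₁cos(7x) + C₂sin(7x) + 4/49.


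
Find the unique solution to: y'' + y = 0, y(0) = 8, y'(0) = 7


Characteristic roots of r² + 1 = 0 are ±1i, so y = C₁cos(x) + C₂sin(x).
Apply y(0) = 8: C₁ = 8. Differentiate and apply y'(0) = 7: 1·C₂ = 7, so C₂ = 7.
Particular solution: y = 8cos(x) + 7sin(x).


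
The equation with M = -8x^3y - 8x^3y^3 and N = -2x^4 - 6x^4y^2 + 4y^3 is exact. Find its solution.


Check exactness: ∂M/∂y = -8x^3 - 24x^3y^2 and ∂N/∂x = -8x^3 - 24x^3y^2; equal, so the equation is exact.
Integrate M with respect to x (treating y as constant): ∫M dx = -2x^4y - 2x^4y^3 + h(y).
Differentiate w.r.t. y and set equal to N: the x-dependent terms already match, leaving h'(y) = 4y^3. Integrate: h(y) = y^4.
So F(x,y) = -2x^4y - 2x^4y^3 + y^4.
General solution: -2x^4y - 2x^4y^3 + y^4 = C.


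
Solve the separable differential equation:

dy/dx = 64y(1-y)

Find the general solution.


Separate: dy/[y(1-y)] = 64 dx.
Partial fractions: 1/[y(1-y)] = 1/y + 1/(1-y).
Integrate: ln|y/(1-y)| = 64x + C₀.
Solve for y: y = 1/(1 + Ce^(-64x)).


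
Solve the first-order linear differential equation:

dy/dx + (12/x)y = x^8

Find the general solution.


P(x) = 12/x ⇒ μ = x^12.
(x^12 y)' = x^20 ⇒ x^12 y = x^21/(21) + C.
Solve for y: y = (1/21)x^9 + C/x^12.


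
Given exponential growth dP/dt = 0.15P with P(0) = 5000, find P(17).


The ODE dP/dt = 0.15P has solution P(t) = P(0)e^(0.15t).
Substitute P(0) = 5000 and t = 17: P(17) = 5000 e^(2.55) ≈ 64036.


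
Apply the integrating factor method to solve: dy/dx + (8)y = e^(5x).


P(x) = 8 ⇒ μ = e^(8x).
(μ y)' = e^(13x) ⇒ μ y = e^(13x)/13 + C.
Divide by μ: y = (1/13)e^(5x) + Ce^(-8x).


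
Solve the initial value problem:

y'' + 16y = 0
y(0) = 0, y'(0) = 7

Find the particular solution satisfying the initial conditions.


Characteristic roots of r² + 16 = 0 are ±4i, so y = C₁cos(4x) + C₂sin(4x).
Apply y(0) = 0: C₁ = 0. Differentiate and apply y'(0) = 7: 4·C₂ = 7, so C₂ = 7/4.
Particular solution: y = (7/4)sin(4x).


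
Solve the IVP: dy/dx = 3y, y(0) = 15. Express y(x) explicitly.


General solution of y' = 3y is y = Ce^(3x).
Apply y(0) = 15: C = 15.
Particular solution: y = 15e^(3x).


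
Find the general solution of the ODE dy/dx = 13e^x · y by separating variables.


Separate variables: dy/y = 13e^x dx.
Integrate: ln|y| = 13e^x + C₀.
Exponentiate: y = Ce^(13e^x).


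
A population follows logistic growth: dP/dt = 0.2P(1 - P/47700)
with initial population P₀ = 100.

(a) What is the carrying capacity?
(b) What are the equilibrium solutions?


Logistic ODE dP/dt = 0.2P(1 - P/47700) has equilibria where dP/dt = 0, i.e. P = 0 or P = 47700.
The coefficient (1 - P/K) = 0 when P = K, identifying K = 47700 as the carrying capacity.
(a) K = 47700; (b) equilibria P = 0 and P = 47700.


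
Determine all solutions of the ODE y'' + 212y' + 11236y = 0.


Characteristic equation: r² + 212r + 11236 = 0, i.e. (r + 106)² = 0.
Repeated root r = -106; include an x factor for the second linearly independent solution.
General solution: y = (C₁ + C₂x)e^(-106x).


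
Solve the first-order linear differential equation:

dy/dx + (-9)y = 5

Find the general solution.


P(x) = -9 ⇒ μ = e^(-9x).
(μ y)' = 5e^(-9x) ⇒ μ y = -(5/9)e^(-9x) + C.
Divide by μ: y = -5/9 + Ce^(9x).


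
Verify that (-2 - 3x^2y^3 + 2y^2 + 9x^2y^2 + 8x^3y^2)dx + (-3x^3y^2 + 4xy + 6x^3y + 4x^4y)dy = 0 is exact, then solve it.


Check exactness: ∂M/∂y = -9x^2y^2 + 4y + 18x^2y + 16x^3y and ∂N/∂x = -9x^2y^2 + 4y + 18x^2y + 16x^3y; equal, so the equation is exact.
Integrate M with respect to x (treating y as constant): ∫M dx = -2x - x^3y^3 + 2xy^2 + 3x^3y^2 + 2x^4y^2 + h(y).
Differentiate w.r.t. y and set equal to N: all terms match, so h'(y) = 0 and h is a constant absorbed into C.
General solution: -2x - x^3y^3 + 2xy^2 + 3x^3y^2 + 2x^4y^2 = C.


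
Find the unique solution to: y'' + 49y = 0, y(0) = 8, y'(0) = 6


Characteristic roots of r² + 49 = 0 are ±7i, so y = C₁cos(7x) + C₂sin(7x).
Apply y(0) = 8: C₁ = 8. Differentiate and apply y'(0) = 6: 7·C₂ = 6, so C₂ = 6/7.
Particular solution: y = 8cos(7x) + (6/7)sin(7x).


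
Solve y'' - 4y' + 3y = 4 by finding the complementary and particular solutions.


Characteristic roots of r² - 4r + 3 = 0 are 1, 3.
y_h = C₁e^(x) + C₂e^(3x).
Forcing exponent 0 is not a characteristic root; try y_p = A.
Substitute: A·(0 + (-4)·0 + (3)) = A·3 = 4, so A = 4/3.
General solution: y = C₁e^(x) + C₂e^(3x) + 4/3.


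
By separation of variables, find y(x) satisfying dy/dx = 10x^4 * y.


Separate variables: dy/y = 10x^4 dx.
Integrate: ln|y| = 2x^5 + C₀.
Exponentiate: y = Ce^(2x^5).


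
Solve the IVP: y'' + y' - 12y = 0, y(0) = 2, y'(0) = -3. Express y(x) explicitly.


Characteristic roots of r² + r - 12 = 0 are 3, -4.
General solution y = c₁ e^(3x) + c₂ e^(-4x).
Apply y(0) = 2: c₁ + c₂ = 2. Apply y'(0) = -3: 3 c₁ - 4 c₂ = -3.
Solve: c₁ = 5/7, c₂ = 9/7.
Particular solution: y = (5/7)e^(3x) + (9/7)e^(-4x).


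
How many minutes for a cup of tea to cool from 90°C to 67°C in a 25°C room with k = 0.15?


From T(t) = T_a + (T₀ - T_a)e^(-kt), set T(t) = 67:
(67 - 25) / (90 - 25) = e^(-0.15t), so t = -ln(0.646)/0.15 ≈ 2.9 minutes.


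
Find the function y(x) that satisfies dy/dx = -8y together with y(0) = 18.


General solution of y' = -8y is y = Ce^(-8x).
Apply y(0) = 18: C = 18.
Particular solution: y = 18e^(-8x).


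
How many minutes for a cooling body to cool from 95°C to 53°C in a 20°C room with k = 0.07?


From T(t) = T_a + (T₀ - T_a)e^(-kt), set T(t) = 53:
(53 - 20) / (95 - 20) = e^(-0.07t), so t = -ln(0.440)/0.07 ≈ 11.7 minutes.


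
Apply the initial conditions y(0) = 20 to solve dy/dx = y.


General solution of y' = y is y = Ce^(x).
Apply y(0) = 20: C = 20.
Particular solution: y = 20e^(x).


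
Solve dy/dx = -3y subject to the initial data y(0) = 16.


General solution of y' = -3y is y = Ce^(-3x).
Apply y(0) = 16: C = 16.
Particular solution: y = 16e^(-3x).


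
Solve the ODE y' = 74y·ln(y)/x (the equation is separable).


Separate: dy/[y ln(y)] = 74 dx/x.
Substitute u = ln(y): du/u = 74 dx/x.
Integrate: ln|ln(y)| = 74ln|x| + C₀, hence ln(y) = C·x^74.


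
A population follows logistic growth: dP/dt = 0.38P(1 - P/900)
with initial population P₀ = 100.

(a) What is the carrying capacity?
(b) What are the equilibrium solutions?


Logistic ODE dP/dt = 0.38P(1 - P/900) has equilibria where dP/dt = 0, i.e. P = 0 or P = 900.
The coefficient (1 - P/K) = 0 when P = K, identifying K = 900 as the carrying capacity.
(a) K = 900; (b) equilibria P = 0 and P = 900.


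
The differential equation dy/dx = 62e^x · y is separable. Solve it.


Separate variables: dy/y = 62e^x dx.
Integrate: ln|y| = 62e^x + C₀.
Exponentiate: y = Ce^(62e^x).


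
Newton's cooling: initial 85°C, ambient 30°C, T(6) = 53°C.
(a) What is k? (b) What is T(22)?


Newton's law: T(t) = T_a + (T₀ - T_a)e^(-kt).
(a) Use T(6) = 53: (53 - 30)/(85 - 30) = e^(-k·6), so k = -ln(0.418)/6 ≈ 0.1453.
(b) Apply k to t = 22: T(22) = 30 + (55)e^(-3.197) ≈ 32.2°C.


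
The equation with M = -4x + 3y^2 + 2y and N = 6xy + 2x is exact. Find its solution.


Check exactness: ∂M/∂y = 6y + 2 and ∂N/∂x = 6y + 2; equal, so the equation is exact.
Integrate M with respect to x (treating y as constant): ∫M dx = -2x^2 + 3xy^2 + 2xy + h(y).
Differentiate w.r.t. y and set equal to N: all terms match, so h'(y) = 0 and h is a constant absorbed into C.
General solution: -2x^2 + 3xy^2 + 2xy = C.


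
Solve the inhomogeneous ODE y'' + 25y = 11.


Homogeneous part: r² + 25 = 0 ⇒ r = ±5i, so y_h = C₁cos(5x) + C₂sin(5x).
Try constant y_p = A; plug in: 25A = 11 ⇒ A = 11/25.
General solution: y = C₁cos(5x) + C₂sin(5x) + 11/25.


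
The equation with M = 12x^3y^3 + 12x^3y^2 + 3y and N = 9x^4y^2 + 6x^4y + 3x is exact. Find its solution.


Check exactness: ∂M/∂y = 36x^3y^2 + 24x^3y + 3 and ∂N/∂x = 36x^3y^2 + 24x^3y + 3; equal, so the equation is exact.
Integrate M with respect to x (treating y as constant): ∫M dx = 3x^4y^3 + 3x^4y^2 + 3xy + h(y).
Differentiate w.r.t. y and set equal to N: all terms match, so h'(y) = 0 and h is a constant absorbed into C.
General solution: 3x^4y^3 + 3x^4y^2 + 3xy = C.


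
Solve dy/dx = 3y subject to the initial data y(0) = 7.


General solution of y' = 3y is y = Ce^(3x).
Apply y(0) = 7: C = 7.
Particular solution: y = 7e^(3x).


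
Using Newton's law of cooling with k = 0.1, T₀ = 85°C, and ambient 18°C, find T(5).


Newton's law: dT/dt = -k(T - T_a) has solution T(t) = T_a + (T₀ - T_a)e^(-kt).
Plug in T_a = 18, T₀ = 85, k = 0.1, t = 5: T(5) = 18 + (67)e^(-0.50) ≈ 58.6°C.


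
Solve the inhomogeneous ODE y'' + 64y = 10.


Homogeneous part: r² + 64 = 0 ⇒ r = ±8i, so y_h = C₁cos(8x) + C₂sin(8x).
Try constant y_p = A; plug in: 64A = 10 ⇒ A = 5/32.
General solution: y = C₁cos(8x) + C₂sin(8x) + 5/32.


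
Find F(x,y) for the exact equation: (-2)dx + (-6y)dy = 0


Check exactness: ∂M/∂y = 0 and ∂N/∂x = 0; equal, so the equation is exact.
Integrate M with respect to x (treating y as constant): ∫M dx = -2x + h(y).
Differentiate w.r.t. y and set equal to N: the x-dependent terms already match, leaving h'(y) = -6y. Integrate: h(y) = -3y^2.
So F(x,y) = -2x - 3y^2.
General solution: -2x - 3y^2 = C.


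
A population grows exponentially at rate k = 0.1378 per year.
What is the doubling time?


Exponential growth: P(t) = P₀ e^(0.1378t). Set P(t)/P₀ = 2: e^(0.1378t) = 2.
Solve: t = ln(2)/0.1378 ≈ 5.03 years.


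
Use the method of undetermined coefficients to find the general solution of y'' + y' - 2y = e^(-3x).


Characteristic roots of r² + r - 2 = 0 are -2, 1.
y_h = C₁e^(-2x) + C₂e^(x).
Forcing exponent -3 is not a characteristic root; try y_p = Ae^(-3x).
Substitute: A·(9 + (1)·-3 + (-2)) = A·4 = 1, so A = 1/4.
General solution: y = C₁e^(-2x) + C₂e^(x) + (1/4)e^(-3x).


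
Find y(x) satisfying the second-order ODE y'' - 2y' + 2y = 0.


Characteristic equation: r² - 2r + 2 = 0.
Discriminant is negative; roots r = 1 ± 1i (complex conjugate pair).
General solution uses e^(α x)(C₁ cos(β x) + C₂ sin(β x)): y = e^(x)(C₁cos(x) + C₂sin(x)).


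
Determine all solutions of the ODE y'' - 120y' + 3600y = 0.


Characteristic equation: r² - 120r + 3600 = 0, i.e. (r - 60)² = 0.
Repeated root r = 60; include an x factor for the second linearly independent solution.
General solution: y = (C₁ + C₂x)e^(60x).


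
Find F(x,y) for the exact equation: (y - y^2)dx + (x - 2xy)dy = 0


Check exactness: ∂M/∂y = 1 - 2y and ∂N/∂x = 1 - 2y; equal, so the equation is exact.
Integrate M with respect to x (treating y as constant): ∫M dx = xy - xy^2 + h(y).
Differentiate w.r.t. y and set equal to N: all terms match, so h'(y) = 0 and h is a constant absorbed into C.
General solution: xy - xy^2 = C.


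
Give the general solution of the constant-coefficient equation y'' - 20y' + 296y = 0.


Characteristic equation: r² - 20r + 296 = 0.
Discriminant is negative; roots r = 10 ± 14i (complex conjugate pair).
General solution uses e^(α x)(C₁ cos(β x) + C₂ sin(β x)): y = e^(10x)(C₁cos(14x) + C₂sin(14x)).


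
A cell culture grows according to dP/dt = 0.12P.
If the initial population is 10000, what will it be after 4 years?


The ODE dP/dt = 0.12P has solution P(t) = P(0)e^(0.12t).
Substitute P(0) = 10000 and t = 4: P(4) = 10000 e^(0.48) ≈ 16161.


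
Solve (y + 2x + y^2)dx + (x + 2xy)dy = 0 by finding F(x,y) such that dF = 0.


Check exactness: ∂M/∂y = 1 + 2y and ∂N/∂x = 1 + 2y; equal, so the equation is exact.
Integrate M with respect to x (treating y as constant): ∫M dx = xy + x^2 + xy^2 + h(y).
Differentiate w.r.t. y and set equal to N: all terms match, so h'(y) = 0 and h is a constant absorbed into C.
General solution: xy + x^2 + xy^2 = C.


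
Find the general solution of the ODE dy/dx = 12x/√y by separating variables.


Separate: √y dy = 12x dx.
Integrate: (2/3)y^(3/2) = 6x² + C.


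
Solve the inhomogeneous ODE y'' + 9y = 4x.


Homogeneous: r² + 9 = 0 ⇒ r = ±3i, y_h = C₁cos(3x) + C₂sin(3x).
Polynomial forcing; try y_p = Ax + B. Then y_p'' + 9 y_p = 9(Ax + B) = 4x, so B = 0 and A = 4/9.
General solution: y = C₁cos(3x) + C₂sin(3x) + (4/9)x.


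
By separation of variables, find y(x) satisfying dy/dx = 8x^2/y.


Separate variables: y dy = 8x^2 dx.
Integrate both sides: y²/2 = (8/3)x^3 + C₀.
Multiply by 2: y² = (16/3)x^3 + C.


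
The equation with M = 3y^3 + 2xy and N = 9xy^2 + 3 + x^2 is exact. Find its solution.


Check exactness: ∂M/∂y = 9y^2 + 2x and ∂N/∂x = 9y^2 + 2x; equal, so the equation is exact.
Integrate M with respect to x (treating y as constant): ∫M dx = 3xy^3 + x^2y + h(y).
Differentiate w.r.t. y and set equal to N: the x-dependent terms already match, leaving h'(y) = 3. Integrate: h(y) = 3y.
So F(x,y) = 3xy^3 + 3y + x^2y.
General solution: 3xy^3 + 3y + x^2y = C.


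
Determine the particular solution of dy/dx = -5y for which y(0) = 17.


General solution of y' = -5y is y = Ce^(-5x).
Apply y(0) = 17: C = 17.
Particular solution: y = 17e^(-5x).


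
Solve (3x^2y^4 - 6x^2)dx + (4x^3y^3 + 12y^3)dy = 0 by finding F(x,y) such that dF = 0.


Check exactness: ∂M/∂y = 12x^2y^3 and ∂N/∂x = 12x^2y^3; equal, so the equation is exact.
Integrate M with respect to x (treating y as constant): ∫M dx = x^3y^4 - 2x^3 + h(y).
Differentiate w.r.t. y and set equal to N: the x-dependent terms already match, leaving h'(y) = 12y^3. Integrate: h(y) = 3y^4.
So F(x,y) = x^3y^4 + 3y^4 - 2x^3.
General solution: x^3y^4 + 3y^4 - 2x^3 = C.


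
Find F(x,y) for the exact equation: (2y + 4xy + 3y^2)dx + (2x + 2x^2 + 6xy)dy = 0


Check exactness: ∂M/∂y = 2 + 4x + 6y and ∂N/∂x = 2 + 4x + 6y; equal, so the equation is exact.
Integrate M with respect to x (treating y as constant): ∫M dx = 2xy + 2x^2y + 3xy^2 + h(y).
Differentiate w.r.t. y and set equal to N: all terms match, so h'(y) = 0 and h is a constant absorbed into C.
General solution: 2xy + 2x^2y + 3xy^2 = C.


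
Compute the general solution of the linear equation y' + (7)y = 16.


P(x) = 7, Q(x) = 16; integrating factor μ = e^(7x).
(μ y)' = 16e^(7x) ⇒ μ y = (16/7)e^(7x) + C.
Divide by μ: y = 16/7 + Ce^(-7x).


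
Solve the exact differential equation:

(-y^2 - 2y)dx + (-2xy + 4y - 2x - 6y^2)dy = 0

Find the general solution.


Check exactness: ∂M/∂y = -2y - 2 and ∂N/∂x = -2y - 2; equal, so the equation is exact.
Integrate M with respect to x (treating y as constant): ∫M dx = -xy^2 - 2xy + h(y).
Differentiate w.r.t. y and set equal to N: the x-dependent terms already match, leaving h'(y) = 4y - 6y^2. Integrate: h(y) = 2y^2 - 2y^3.
So F(x,y) = -xy^2 + 2y^2 - 2xy - 2y^3.
General solution: -xy^2 + 2y^2 - 2xy - 2y^3 = C.


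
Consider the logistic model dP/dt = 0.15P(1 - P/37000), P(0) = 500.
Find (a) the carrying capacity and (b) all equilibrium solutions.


Logistic ODE dP/dt = 0.15P(1 - P/37000) has equilibria where dP/dt = 0, i.e. P = 0 or P = 37000.
The coefficient (1 - P/K) = 0 when P = K, identifying K = 37000 as the carrying capacity.
(a) K = 37000; (b) equilibria P = 0 and P = 37000.


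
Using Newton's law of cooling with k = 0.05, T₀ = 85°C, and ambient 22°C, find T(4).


Newton's law: dT/dt = -k(T - T_a) has solution T(t) = T_a + (T₀ - T_a)e^(-kt).
Plug in T_a = 22, T₀ = 85, k = 0.05, t = 4: T(4) = 22 + (63)e^(-0.20) ≈ 73.6°C.


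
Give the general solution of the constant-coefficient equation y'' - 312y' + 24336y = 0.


Characteristic equation: r² - 312r + 24336 = 0, i.e. (r - 156)² = 0.
Repeated root r = 156; include an x factor for the second linearly independent solution.
General solution: y = (C₁ + C₂x)e^(156x).


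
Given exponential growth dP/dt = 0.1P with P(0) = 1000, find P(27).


The ODE dP/dt = 0.1P has solution P(t) = P(0)e^(0.1t).
Substitute P(0) = 1000 and t = 27: P(27) = 1000 e^(2.70) ≈ 14880.


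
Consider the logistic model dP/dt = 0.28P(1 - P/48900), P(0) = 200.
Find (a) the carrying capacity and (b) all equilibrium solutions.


Logistic ODE dP/dt = 0.28P(1 - P/48900) has equilibria where dP/dt = 0, i.e. P = 0 or P = 48900.
The coefficient (1 - P/K) = 0 when P = K, identifying K = 48900 as the carrying capacity.
(a) K = 48900; (b) equilibria P = 0 and P = 48900.


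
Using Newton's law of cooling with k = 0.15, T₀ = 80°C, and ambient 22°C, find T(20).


Newton's law: dT/dt = -k(T - T_a) has solution T(t) = T_a + (T₀ - T_a)e^(-kt).
Plug in T_a = 22, T₀ = 80, k = 0.15, t = 20: T(20) = 22 + (58)e^(-3.00) ≈ 24.9°C.


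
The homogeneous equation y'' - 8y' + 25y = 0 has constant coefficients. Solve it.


Characteristic equation: r² - 8r + 25 = 0.
Discriminant is negative; roots r = 4 ± 3i (complex conjugate pair).
General solution uses e^(α x)(C₁ cos(β x) + C₂ sin(β x)): y = e^(4x)(C₁cos(3x) + C₂sin(3x)).


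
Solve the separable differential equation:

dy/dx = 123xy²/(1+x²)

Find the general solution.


Separate: dy/y² = 123x/(1+x²) dx.
Integrate LHS: ∫ dy/y² = -1/y.
Integrate RHS via u = 1+x²: (123/2)ln(1+x²) + C.
Result: -1/y = (123/2)ln(1+x²) + C.


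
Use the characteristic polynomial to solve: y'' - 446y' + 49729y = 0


Characteristic equation: r² - 446r + 49729 = 0, i.e. (r - 223)² = 0.
Repeated root r = 223; include an x factor for the second linearly independent solution.
General solution: y = (C₁ + C₂x)e^(223x).


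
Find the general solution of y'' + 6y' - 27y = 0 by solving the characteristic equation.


Characteristic equation: r² + 6r - 27 = 0.
Factor: (r + 9)(r - 3) = 0 ⇒ r = -9, 3 (distinct real).
General solution: y = C₁e^(-9x) + C₂e^(3x).


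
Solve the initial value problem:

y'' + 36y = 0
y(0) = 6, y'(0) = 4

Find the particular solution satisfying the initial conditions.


Characteristic roots of r² + 36 = 0 are ±6i, so y = C₁cos(6x) + C₂sin(6x).
Apply y(0) = 6: C₁ = 6. Differentiate and apply y'(0) = 4: 6·C₂ = 4, so C₂ = 2/3.
Particular solution: y = 6cos(6x) + (2/3)sin(6x).


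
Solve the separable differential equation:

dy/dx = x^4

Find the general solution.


Integrate both sides with respect to x: y = ∫ x^4 dx = (1/5)x^5 + C.


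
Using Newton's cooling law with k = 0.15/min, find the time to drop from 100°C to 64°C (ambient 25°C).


From T(t) = T_a + (T₀ - T_a)e^(-kt), set T(t) = 64:
(64 - 25) / (100 - 25) = e^(-0.15t), so t = -ln(0.520)/0.15 ≈ 4.4 minutes.


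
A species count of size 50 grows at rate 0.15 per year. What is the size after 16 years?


The ODE dP/dt = 0.15P has solution P(t) = P(0)e^(0.15t).
Substitute P(0) = 50 and t = 16: P(16) = 50 e^(2.40) ≈ 551.


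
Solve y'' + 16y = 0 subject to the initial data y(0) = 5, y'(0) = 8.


Characteristic roots of r² + 16 = 0 are ±4i, so y = C₁cos(4x) + C₂sin(4x).
Apply y(0) = 5: C₁ = 5. Differentiate and apply y'(0) = 8: 4·C₂ = 8, so C₂ = 2.
Particular solution: y = 5cos(4x) + 2sin(4x).


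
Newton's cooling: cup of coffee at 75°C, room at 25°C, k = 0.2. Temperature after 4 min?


Newton's law: dT/dt = -k(T - T_a) has solution T(t) = T_a + (T₀ - T_a)e^(-kt).
Plug in T_a = 25, T₀ = 75, k = 0.2, t = 4: T(4) = 25 + (50)e^(-0.80) ≈ 47.5°C.


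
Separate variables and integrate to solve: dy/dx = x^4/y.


Separate variables: y dy = x^4 dx.
Integrate both sides: y²/2 = (1/5)x^5 + C₀.
Multiply by 2: y² = (2/5)x^5 + C.


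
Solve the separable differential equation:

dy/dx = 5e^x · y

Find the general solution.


Separate variables: dy/y = 5e^x dx.
Integrate: ln|y| = 5e^x + C₀.
Exponentiate: y = Ce^(5e^x).


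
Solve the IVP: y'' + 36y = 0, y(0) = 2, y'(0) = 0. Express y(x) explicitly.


Characteristic roots of r² + 36 = 0 are ±6i, so y = C₁cos(6x) + C₂sin(6x).
Apply y(0) = 2: C₁ = 2. Differentiate and apply y'(0) = 0: 6·C₂ = 0, so C₂ = 0.
Particular solution: y = 2cos(6x).


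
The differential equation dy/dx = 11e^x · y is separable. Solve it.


Separate variables: dy/y = 11e^x dx.
Integrate: ln|y| = 11e^x + C₀.
Exponentiate: y = Ce^(11e^x).


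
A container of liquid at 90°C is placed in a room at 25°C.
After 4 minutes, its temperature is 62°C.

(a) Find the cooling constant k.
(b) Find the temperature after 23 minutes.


Newton's law: T(t) = T_a + (T₀ - T_a)e^(-kt).
(a) Use T(4) = 62: (62 - 25)/(90 - 25) = e^(-k·4), so k = -ln(0.569)/4 ≈ 0.1409.
(b) Apply k to t = 23: T(23) = 25 + (65)e^(-3.240) ≈ 27.5°C.


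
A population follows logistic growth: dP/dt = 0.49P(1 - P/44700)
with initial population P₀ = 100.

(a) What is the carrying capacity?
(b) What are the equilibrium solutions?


Logistic ODE dP/dt = 0.49P(1 - P/44700) has equilibria where dP/dt = 0, i.e. P = 0 or P = 44700.
The coefficient (1 - P/K) = 0 when P = K, identifying K = 44700 as the carrying capacity.
(a) K = 44700; (b) equilibria P = 0 and P = 44700.


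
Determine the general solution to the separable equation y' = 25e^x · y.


Separate variables: dy/y = 25e^x dx.
Integrate: ln|y| = 25e^x + C₀.
Exponentiate: y = Ce^(25e^x).


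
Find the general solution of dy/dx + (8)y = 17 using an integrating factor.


P(x) = 8, Q(x) = 17; integrating factor μ = e^(8x).
(μ y)' = 17e^(8x) ⇒ μ y = (17/8)e^(8x) + C.
Divide by μ: y = 17/8 + Ce^(-8x).


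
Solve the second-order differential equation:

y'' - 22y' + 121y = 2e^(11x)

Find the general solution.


Characteristic polynomial (r - 11)² = 0; repeated root r = 11.
y_h = (C₁ + C₂x)e^(11x). Forcing matches the repeated root (resonance), so try y_p = Ax² e^(11x).
Substitute and solve for A: 2A = 2, so A = 1.
General solution: y = (C₁ + C₂x + x²)e^(11x).


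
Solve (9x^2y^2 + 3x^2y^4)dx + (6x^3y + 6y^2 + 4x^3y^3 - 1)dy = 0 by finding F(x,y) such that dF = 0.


Check exactness: ∂M/∂y = 18x^2y + 12x^2y^3 and ∂N/∂x = 18x^2y + 12x^2y^3; equal, so the equation is exact.
Integrate M with respect to x (treating y as constant): ∫M dx = 3x^3y^2 + x^3y^4 + h(y).
Differentiate w.r.t. y and set equal to N: the x-dependent terms already match, leaving h'(y) = 6y^2 - 1. Integrate: h(y) = 2y^3 - y.
So F(x,y) = 3x^3y^2 + 2y^3 + x^3y^4 - y.
General solution: 3x^3y^2 + 2y^3 + x^3y^4 - y = C.


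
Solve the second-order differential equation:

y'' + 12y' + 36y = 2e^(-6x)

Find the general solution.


Characteristic polynomial (r + 6)² = 0; repeated root r = -6.
y_h = (C₁ + C₂x)e^(-6x). Forcing matches the repeated root (resonance), so try y_p = Ax² e^(-6x).
Substitute and solve for A: 2A = 2, so A = 1.
General solution: y = (C₁ + C₂x + x²)e^(-6x).


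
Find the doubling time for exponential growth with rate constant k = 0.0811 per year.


Exponential growth: P(t) = P₀ e^(0.0811t). Set P(t)/P₀ = 2: e^(0.0811t) = 2.
Solve: t = ln(2)/0.0811 ≈ 8.55 years.


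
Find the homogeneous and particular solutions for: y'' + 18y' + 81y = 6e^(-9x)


Characteristic polynomial (r + 9)² = 0; repeated root r = -9.
y_h = (C₁ + C₂x)e^(-9x). Forcing matches the repeated root (resonance), so try y_p = Ax² e^(-9x).
Substitute and solve for A: 2A = 6, so A = 3.
General solution: y = (C₁ + C₂x + 3x²)e^(-9x).


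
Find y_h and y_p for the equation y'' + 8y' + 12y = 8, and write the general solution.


Characteristic roots of r² + 8r + 12 = 0 are -6, -2.
y_h = C₁e^(-6x) + C₂e^(-2x).
Constant forcing; try y_p = A. Then 12A = 8 ⇒ A = 2/3.
General solution: y = C₁e^(-6x) + C₂e^(-2x) + 2/3.


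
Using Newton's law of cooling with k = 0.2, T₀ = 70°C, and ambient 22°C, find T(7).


Newton's law: dT/dt = -k(T - T_a) has solution T(t) = T_a + (T₀ - T_a)e^(-kt).
Plug in T_a = 22, T₀ = 70, k = 0.2, t = 7: T(7) = 22 + (48)e^(-1.40) ≈ 33.8°C.


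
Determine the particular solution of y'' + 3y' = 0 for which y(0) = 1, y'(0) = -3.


Characteristic roots of r² + 3r = 0 are -3, 0.
General solution y = c₁ e^(-3x) + c₂.
Apply y(0) = 1: c₁ + c₂ = 1. Apply y'(0) = -3: -3 c₁ + 0 c₂ = -3.
Solve: c₁ = 1, c₂ = 0.
Particular solution: y = e^(-3x) + 0.


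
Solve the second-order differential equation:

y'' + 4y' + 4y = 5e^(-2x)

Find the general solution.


Characteristic polynomial (r + 2)² = 0; repeated root r = -2.
y_h = (C₁ + C₂x)e^(-2x). Forcing matches the repeated root (resonance), so try y_p = Ax² e^(-2x).
Substitute and solve for A: 2A = 5, so A = 5/2.
General solution: y = (C₁ + C₂x + (5/2)x²)e^(-2x).


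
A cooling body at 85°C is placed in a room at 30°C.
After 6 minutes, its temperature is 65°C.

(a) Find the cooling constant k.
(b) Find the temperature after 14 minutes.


Newton's law: T(t) = T_a + (T₀ - T_a)e^(-kt).
(a) Use T(6) = 65: (65 - 30)/(85 - 30) = e^(-k·6), so k = -ln(0.636)/6 ≈ 0.0753.
(b) Apply k to t = 14: T(14) = 30 + (55)e^(-1.055) ≈ 49.2°C.


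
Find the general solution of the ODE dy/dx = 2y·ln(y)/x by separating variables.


Separate: dy/[y ln(y)] = 2 dx/x.
Substitute u = ln(y): du/u = 2 dx/x.
Integrate: ln|ln(y)| = 2ln|x| + C₀, hence ln(y) = C·x^2.


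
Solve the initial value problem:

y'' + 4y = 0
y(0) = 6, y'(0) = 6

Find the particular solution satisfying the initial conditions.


Characteristic roots of r² + 4 = 0 are ±2i, so y = C₁cos(2x) + C₂sin(2x).
Apply y(0) = 6: C₁ = 6. Differentiate and apply y'(0) = 6: 2·C₂ = 6, so C₂ = 3.
Particular solution: y = 6cos(2x) + 3sin(2x).


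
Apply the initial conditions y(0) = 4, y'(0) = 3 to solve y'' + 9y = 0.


Characteristic roots of r² + 9 = 0 are ±3i, so y = C₁cos(3x) + C₂sin(3x).
Apply y(0) = 4: C₁ = 4. Differentiate and apply y'(0) = 3: 3·C₂ = 3, so C₂ = 1.
Particular solution: y = 4cos(3x) + sin(3x).


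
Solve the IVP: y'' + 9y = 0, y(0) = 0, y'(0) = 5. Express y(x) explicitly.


Characteristic roots of r² + 9 = 0 are ±3i, so y = C₁cos(3x) + C₂sin(3x).
Apply y(0) = 0: C₁ = 0. Differentiate and apply y'(0) = 5: 3·C₂ = 5, so C₂ = 5/3.
Particular solution: y = (5/3)sin(3x).


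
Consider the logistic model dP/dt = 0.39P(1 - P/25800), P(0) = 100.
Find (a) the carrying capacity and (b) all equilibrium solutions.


Logistic ODE dP/dt = 0.39P(1 - P/25800) has equilibria where dP/dt = 0, i.e. P = 0 or P = 25800.
The coefficient (1 - P/K) = 0 when P = K, identifying K = 25800 as the carrying capacity.
(a) K = 25800; (b) equilibria P = 0 and P = 25800.


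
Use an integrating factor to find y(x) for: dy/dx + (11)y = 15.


P(x) = 11, Q(x) = 15; integrating factor μ = e^(11x).
(μ y)' = 15e^(11x) ⇒ μ y = (15/11)e^(11x) + C.
Divide by μ: y = 15/11 + Ce^(-11x).


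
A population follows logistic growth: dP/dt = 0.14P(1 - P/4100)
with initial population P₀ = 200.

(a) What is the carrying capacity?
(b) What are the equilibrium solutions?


Logistic ODE dP/dt = 0.14P(1 - P/4100) has equilibria where dP/dt = 0, i.e. P = 0 or P = 4100.
The coefficient (1 - P/K) = 0 when P = K, identifying K = 4100 as the carrying capacity.
(a) K = 4100; (b) equilibria P = 0 and P = 4100.


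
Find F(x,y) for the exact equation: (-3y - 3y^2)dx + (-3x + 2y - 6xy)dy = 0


Check exactness: ∂M/∂y = -3 - 6y and ∂N/∂x = -3 - 6y; equal, so the equation is exact.
Integrate M with respect to x (treating y as constant): ∫M dx = -3xy - 3xy^2 + h(y).
Differentiate w.r.t. y and set equal to N: the x-dependent terms already match, leaving h'(y) = 2y. Integrate: h(y) = y^2.
So F(x,y) = -3xy + y^2 - 3xy^2.
General solution: -3xy + y^2 - 3xy^2 = C.


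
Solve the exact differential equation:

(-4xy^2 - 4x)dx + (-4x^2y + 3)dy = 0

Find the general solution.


Check exactness: ∂M/∂y = -8xy and ∂N/∂x = -8xy; equal, so the equation is exact.
Integrate M with respect to x (treating y as constant): ∫M dx = -2x^2y^2 - 2x^2 + h(y).
Differentiate w.r.t. y and set equal to N: the x-dependent terms already match, leaving h'(y) = 3. Integrate: h(y) = 3y.
So F(x,y) = -2x^2y^2 + 3y - 2x^2.
General solution: -2x^2y^2 + 3y - 2x^2 = C.


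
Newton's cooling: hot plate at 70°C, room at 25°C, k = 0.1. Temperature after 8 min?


Newton's law: dT/dt = -k(T - T_a) has solution T(t) = T_a + (T₀ - T_a)e^(-kt).
Plug in T_a = 25, T₀ = 70, k = 0.1, t = 8: T(8) = 25 + (45)e^(-0.80) ≈ 45.2°C.


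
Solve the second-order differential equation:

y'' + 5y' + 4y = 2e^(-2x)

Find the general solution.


Characteristic roots of r² + 5r + 4 = 0 are -4, -1.
y_h = C₁e^(-4x) + C₂e^(-x).
Forcing exponent -2 is not a characteristic root; try y_p = Ae^(-2x).
Substitute: A·(4 + (5)·-2 + (4)) = A·-2 = 2, so A = -1.
General solution: y = C₁e^(-4x) + C₂e^(-x) - e^(-2x).


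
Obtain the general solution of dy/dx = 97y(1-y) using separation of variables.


Separate: dy/[y(1-y)] = 97 dx.
Partial fractions: 1/[y(1-y)] = 1/y + 1/(1-y).
Integrate: ln|y/(1-y)| = 97x + C₀.
Solve for y: y = 1/(1 + Ce^(-97x)).


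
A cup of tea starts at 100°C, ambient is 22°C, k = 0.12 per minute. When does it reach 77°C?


From T(t) = T_a + (T₀ - T_a)e^(-kt), set T(t) = 77:
(77 - 22) / (100 - 22) = e^(-0.12t), so t = -ln(0.705)/0.12 ≈ 2.9 minutes.


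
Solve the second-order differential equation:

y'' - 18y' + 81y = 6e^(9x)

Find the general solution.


Characteristic polynomial (r - 9)² = 0; repeated root r = 9.
y_h = (C₁ + C₂x)e^(9x). Forcing matches the repeated root (resonance), so try y_p = Ax² e^(9x).
Substitute and solve for A: 2A = 6, so A = 3.
General solution: y = (C₁ + C₂x + 3x²)e^(9x).


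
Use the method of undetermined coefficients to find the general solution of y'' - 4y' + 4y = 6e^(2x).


Characteristic polynomial (r - 2)² = 0; repeated root r = 2.
y_h = (C₁ + C₂x)e^(2x). Forcing matches the repeated root (resonance), so try y_p = Ax² e^(2x).
Substitute and solve for A: 2A = 6, so A = 3.
General solution: y = (C₁ + C₂x + 3x²)e^(2x).


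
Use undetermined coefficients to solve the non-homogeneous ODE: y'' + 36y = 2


Homogeneous part: r² + 36 = 0 ⇒ r = ±6i, so y_h = C₁cos(6x) + C₂sin(6x).
Try constant y_p = A; plug in: 36A = 2 ⇒ A = 1/18.
General solution: y = C₁cos(6x) + C₂sin(6x) + 1/18.


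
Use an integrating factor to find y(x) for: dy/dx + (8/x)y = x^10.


P(x) = 8/x ⇒ μ = x^8.
(x^8 y)' = x^8·x^10 = x^18.
Integrate: x^8 y = x^19/(19) + C.
Solve for y: y = (1/19)x^11 + C/x^8.


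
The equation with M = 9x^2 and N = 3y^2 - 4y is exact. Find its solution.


Check exactness: ∂M/∂y = 0 and ∂N/∂x = 0; equal, so the equation is exact.
Integrate M with respect to x (treating y as constant): ∫M dx = 3x^3 + h(y).
Differentiate w.r.t. y and set equal to N: the x-dependent terms already match, leaving h'(y) = 3y^2 - 4y. Integrate: h(y) = y^3 - 2y^2.
So F(x,y) = 3x^3 + y^3 - 2y^2.
General solution: 3x^3 + y^3 - 2y^2 = C.


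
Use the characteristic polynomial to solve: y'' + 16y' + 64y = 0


Characteristic equation: r² + 16r + 64 = 0, i.e. (r + 8)² = 0.
Repeated root r = -8; include an x factor for the second linearly independent solution.
General solution: y = (C₁ + C₂x)e^(-8x).


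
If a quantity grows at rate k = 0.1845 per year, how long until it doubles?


Exponential growth: P(t) = P₀ e^(0.1845t). Set P(t)/P₀ = 2: e^(0.1845t) = 2.
Solve: t = ln(2)/0.1845 ≈ 3.76 years.


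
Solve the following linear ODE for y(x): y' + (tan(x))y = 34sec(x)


P(x) = tan(x) ⇒ μ = e^(∫tan(x)dx) = sec(x).
(sec(x) y)' = 34sec²(x) ⇒ sec(x) y = 34tan(x) + C.
Multiply by cos(x): y = 34sin(x) + C·cos(x).


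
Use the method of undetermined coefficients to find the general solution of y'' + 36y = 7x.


Homogeneous: r² + 36 = 0 ⇒ r = ±6i, y_h = C₁cos(6x) + C₂sin(6x).
Polynomial forcing; try y_p = Ax + B. Then y_p'' + 36 y_p = 36(Ax + B) = 7x, so B = 0 and A = 7/36.
General solution: y = C₁cos(6x) + C₂sin(6x) + (7/36)x.


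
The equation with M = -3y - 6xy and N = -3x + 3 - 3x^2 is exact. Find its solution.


Check exactness: ∂M/∂y = -3 - 6x and ∂N/∂x = -3 - 6x; equal, so the equation is exact.
Integrate M with respect to x (treating y as constant): ∫M dx = -3xy - 3x^2y + h(y).
Differentiate w.r.t. y and set equal to N: the x-dependent terms already match, leaving h'(y) = 3. Integrate: h(y) = 3y.
So F(x,y) = -3xy + 3y - 3x^2y.
General solution: -3xy + 3y - 3x^2y = C.


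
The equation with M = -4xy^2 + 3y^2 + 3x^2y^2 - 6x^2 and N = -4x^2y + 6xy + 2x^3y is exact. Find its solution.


Check exactness: ∂M/∂y = -8xy + 6y + 6x^2y and ∂N/∂x = -8xy + 6y + 6x^2y; equal, so the equation is exact.
Integrate M with respect to x (treating y as constant): ∫M dx = -2x^2y^2 + 3xy^2 + x^3y^2 - 2x^3 + h(y).
Differentiate w.r.t. y and set equal to N: all terms match, so h'(y) = 0 and h is a constant absorbed into C.
General solution: -2x^2y^2 + 3xy^2 + x^3y^2 - 2x^3 = C.


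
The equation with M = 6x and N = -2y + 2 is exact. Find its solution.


Check exactness: ∂M/∂y = 0 and ∂N/∂x = 0; equal, so the equation is exact.
Integrate M with respect to x (treating y as constant): ∫M dx = 3x^2 + h(y).
Differentiate w.r.t. y and set equal to N: the x-dependent terms already match, leaving h'(y) = -2y + 2. Integrate: h(y) = -y^2 + 2y.
So F(x,y) = 3x^2 - y^2 + 2y.
General solution: 3x^2 - y^2 + 2y = C.


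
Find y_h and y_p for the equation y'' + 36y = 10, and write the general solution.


Homogeneous part: r² + 36 = 0 ⇒ r = ±6i, so y_h = C₁cos(6x) + C₂sin(6x).
Try constant y_p = A; plug in: 36A = 10 ⇒ A = 5/18.
General solution: y = C₁cos(6x) + C₂sin(6x) + 5/18.


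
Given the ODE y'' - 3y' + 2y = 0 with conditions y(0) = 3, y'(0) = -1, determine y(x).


Characteristic roots of r² - 3r + 2 = 0 are 2, 1.
General solution y = c₁ e^(2x) + c₂ e^(x).
Apply y(0) = 3: c₁ + c₂ = 3. Apply y'(0) = -1: 2 c₁ + 1 c₂ = -1.
Solve: c₁ = -4, c₂ = 7.
Particular solution: y = -4e^(2x) + 7e^(x).


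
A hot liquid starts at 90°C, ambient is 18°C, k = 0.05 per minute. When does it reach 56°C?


From T(t) = T_a + (T₀ - T_a)e^(-kt), set T(t) = 56:
(56 - 18) / (90 - 18) = e^(-0.05t), so t = -ln(0.528)/0.05 ≈ 12.8 minutes.


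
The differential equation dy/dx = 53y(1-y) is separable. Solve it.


Separate: dy/[y(1-y)] = 53 dx.
Partial fractions: 1/[y(1-y)] = 1/y + 1/(1-y).
Integrate: ln|y/(1-y)| = 53x + C₀.
Solve for y: y = 1/(1 + Ce^(-53x)).


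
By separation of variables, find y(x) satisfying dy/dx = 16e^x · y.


Separate variables: dy/y = 16e^x dx.
Integrate: ln|y| = 16e^x + C₀.
Exponentiate: y = Ce^(16e^x).


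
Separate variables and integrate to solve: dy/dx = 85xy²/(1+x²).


Separate: dy/y² = 85x/(1+x²) dx.
Integrate LHS: ∫ dy/y² = -1/y.
Integrate RHS via u = 1+x²: (85/2)ln(1+x²) + C.
Result: -1/y = (85/2)ln(1+x²) + C.


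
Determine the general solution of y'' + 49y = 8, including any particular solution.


Homogeneous part: r² + 49 = 0 ⇒ r = ±7i, so y_h = C₁cos(7x) + C₂sin(7x).
Try constant y_p = A; plug in: 49A = 8 ⇒ A = 8/49.
General solution: y = C₁cos(7x) + C₂sin(7x) + 8/49.


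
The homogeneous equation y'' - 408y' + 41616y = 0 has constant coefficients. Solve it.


Characteristic equation: r² - 408r + 41616 = 0, i.e. (r - 204)² = 0.
Repeated root r = 204; include an x factor for the second linearly independent solution.
General solution: y = (C₁ + C₂x)e^(204x).


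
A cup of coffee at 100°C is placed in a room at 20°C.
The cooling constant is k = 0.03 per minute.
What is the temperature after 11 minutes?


Newton's law: dT/dt = -k(T - T_a) has solution T(t) = T_a + (T₀ - T_a)e^(-kt).
Plug in T_a = 20, T₀ = 100, k = 0.03, t = 11: T(11) = 20 + (80)e^(-0.33) ≈ 77.5°C.


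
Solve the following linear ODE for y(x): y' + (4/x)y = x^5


P(x) = 4/x ⇒ μ = x^4.
(x^4 y)' = x^4·x^5 = x^9.
Integrate: x^4 y = x^10/(10) + C.
Solve for y: y = (1/10)x^6 + C/x^4.


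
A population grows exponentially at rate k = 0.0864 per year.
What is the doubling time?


Exponential growth: P(t) = P₀ e^(0.0864t). Set P(t)/P₀ = 2: e^(0.0864t) = 2.
Solve: t = ln(2)/0.0864 ≈ 8.02 years.


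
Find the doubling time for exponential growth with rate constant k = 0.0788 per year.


Exponential growth: P(t) = P₀ e^(0.0788t). Set P(t)/P₀ = 2: e^(0.0788t) = 2.
Solve: t = ln(2)/0.0788 ≈ 8.80 years.


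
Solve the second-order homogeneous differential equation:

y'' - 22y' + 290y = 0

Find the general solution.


Characteristic equation: r² - 22r + 290 = 0.
Discriminant is negative; roots r = 11 ± 13i (complex conjugate pair).
General solution uses e^(α x)(C₁ cos(β x) + C₂ sin(β x)): y = e^(11x)(C₁cos(13x) + C₂sin(13x)).


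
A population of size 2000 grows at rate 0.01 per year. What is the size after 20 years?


The ODE dP/dt = 0.01P has solution P(t) = P(0)e^(0.01t).
Substitute P(0) = 2000 and t = 20: P(20) = 2000 e^(0.20) ≈ 2443.


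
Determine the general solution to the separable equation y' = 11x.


Integrate both sides with respect to x: y = ∫ 11x dx = (11/2)x^2 + C.


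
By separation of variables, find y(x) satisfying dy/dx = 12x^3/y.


Separate variables: y dy = 12x^3 dx.
Integrate both sides: y²/2 = 3x^4 + C₀.
Multiply by 2: y² = 6x^4 + C.


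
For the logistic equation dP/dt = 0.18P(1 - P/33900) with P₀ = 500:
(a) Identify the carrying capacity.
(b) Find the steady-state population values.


Logistic ODE dP/dt = 0.18P(1 - P/33900) has equilibria where dP/dt = 0, i.e. P = 0 or P = 33900.
The coefficient (1 - P/K) = 0 when P = K, identifying K = 33900 as the carrying capacity.
(a) K = 33900; (b) equilibria P = 0 and P = 33900.


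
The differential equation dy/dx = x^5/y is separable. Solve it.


Separate variables: y dy = x^5 dx.
Integrate both sides: y²/2 = (1/6)x^6 + C₀.
Multiply by 2: y² = (1/3)x^6 + C.


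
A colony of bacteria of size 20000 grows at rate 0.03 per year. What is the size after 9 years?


The ODE dP/dt = 0.03P has solution P(t) = P(0)e^(0.03t).
Substitute P(0) = 20000 and t = 9: P(9) = 20000 e^(0.27) ≈ 26199.


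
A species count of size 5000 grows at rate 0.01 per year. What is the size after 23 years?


The ODE dP/dt = 0.01P has solution P(t) = P(0)e^(0.01t).
Substitute P(0) = 5000 and t = 23: P(23) = 5000 e^(0.23) ≈ 6293.
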